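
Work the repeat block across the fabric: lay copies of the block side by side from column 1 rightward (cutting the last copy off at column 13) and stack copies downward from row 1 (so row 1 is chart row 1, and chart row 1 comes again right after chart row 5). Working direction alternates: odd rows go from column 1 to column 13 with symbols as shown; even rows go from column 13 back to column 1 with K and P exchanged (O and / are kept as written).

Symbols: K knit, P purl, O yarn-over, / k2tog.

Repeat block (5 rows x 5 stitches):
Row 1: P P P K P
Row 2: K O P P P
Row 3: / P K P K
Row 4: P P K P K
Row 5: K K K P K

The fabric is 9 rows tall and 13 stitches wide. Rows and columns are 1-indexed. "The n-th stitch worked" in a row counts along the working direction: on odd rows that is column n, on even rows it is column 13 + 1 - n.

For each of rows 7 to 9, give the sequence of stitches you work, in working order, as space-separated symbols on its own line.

Row 7: chart row 2, RS - tile across columns 1-13 and work as-is.
Row 8: chart row 3, WS - tiled (columns 1-13): / P K P K / P K P K / P K; work from column 13 back to 1 with K<->P swapped.
Row 9: chart row 4, RS - tile across columns 1-13 and work as-is.

Result:
K O P P P K O P P P K O P
P K / P K P K / P K P K /
P P K P K P P K P K P P K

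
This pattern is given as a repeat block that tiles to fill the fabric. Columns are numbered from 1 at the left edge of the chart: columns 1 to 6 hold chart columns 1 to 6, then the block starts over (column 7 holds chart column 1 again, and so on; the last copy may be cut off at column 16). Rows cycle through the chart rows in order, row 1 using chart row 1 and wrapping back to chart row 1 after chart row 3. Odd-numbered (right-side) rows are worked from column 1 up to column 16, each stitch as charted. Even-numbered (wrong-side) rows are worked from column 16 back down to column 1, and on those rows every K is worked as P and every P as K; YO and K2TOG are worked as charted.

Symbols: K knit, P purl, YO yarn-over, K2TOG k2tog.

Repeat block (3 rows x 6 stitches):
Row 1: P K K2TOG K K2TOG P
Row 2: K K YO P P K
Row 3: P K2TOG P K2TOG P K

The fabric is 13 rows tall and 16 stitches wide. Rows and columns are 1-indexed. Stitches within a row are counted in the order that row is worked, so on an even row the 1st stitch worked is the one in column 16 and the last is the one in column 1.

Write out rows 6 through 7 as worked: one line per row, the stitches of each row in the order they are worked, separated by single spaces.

Row 6: chart row 3, WS - tiled (columns 1-16): P K2TOG P K2TOG P K P K2TOG P K2TOG P K P K2TOG P K2TOG; work from column 16 back to 1 with K<->P swapped.
Row 7: chart row 1, RS - tile across columns 1-16 and work as-is.

Rows as worked:
K2TOG K K2TOG K P K K2TOG K K2TOG K P K K2TOG K K2TOG K
P K K2TOG K K2TOG P P K K2TOG K K2TOG P P K K2TOG K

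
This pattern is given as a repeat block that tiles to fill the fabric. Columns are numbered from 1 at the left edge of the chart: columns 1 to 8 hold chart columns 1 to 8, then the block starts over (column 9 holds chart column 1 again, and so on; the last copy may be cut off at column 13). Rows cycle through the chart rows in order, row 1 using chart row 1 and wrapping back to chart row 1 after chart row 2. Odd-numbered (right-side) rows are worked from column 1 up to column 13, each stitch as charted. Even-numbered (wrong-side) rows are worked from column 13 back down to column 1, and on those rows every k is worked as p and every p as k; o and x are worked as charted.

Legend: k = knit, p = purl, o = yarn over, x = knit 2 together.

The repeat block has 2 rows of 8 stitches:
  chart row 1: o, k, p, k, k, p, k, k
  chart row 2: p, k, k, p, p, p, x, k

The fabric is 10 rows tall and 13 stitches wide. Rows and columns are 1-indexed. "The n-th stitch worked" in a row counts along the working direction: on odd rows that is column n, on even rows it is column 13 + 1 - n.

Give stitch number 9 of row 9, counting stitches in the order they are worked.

Stitch:
o

Derivation:
Row 9: (9-1) mod 2 = 0, so use chart row 1. Odd row -> RS.
Chart row 1 tiled across columns 1-13: o k p k k p k k o k p k k
Right side: take the tiled row as-is (worked left to right from column 1).
The 9th stitch worked is o.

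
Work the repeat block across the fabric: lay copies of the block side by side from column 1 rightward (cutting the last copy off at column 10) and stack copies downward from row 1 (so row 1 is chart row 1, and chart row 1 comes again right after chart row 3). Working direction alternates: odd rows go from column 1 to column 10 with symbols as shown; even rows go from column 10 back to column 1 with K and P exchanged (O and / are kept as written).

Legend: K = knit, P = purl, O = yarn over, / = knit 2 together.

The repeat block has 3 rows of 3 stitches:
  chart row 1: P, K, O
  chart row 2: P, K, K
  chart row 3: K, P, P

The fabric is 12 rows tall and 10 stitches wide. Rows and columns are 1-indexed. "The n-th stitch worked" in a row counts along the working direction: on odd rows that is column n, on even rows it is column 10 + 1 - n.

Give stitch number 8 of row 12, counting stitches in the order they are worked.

Row 12 uses chart row ((12-1) mod 3)+1 = 3. Row 12 is even, so WS.
Chart row 3 tiled across columns 1-10: K P P K P P K P P K
WS: work from column 10 back to column 1 (reverse the tiled row), swapping K<->P (O and / unchanged).
Row 12 as worked: P K K P K K P K K P
Stitch 8 in working order -> K

Stitch:
K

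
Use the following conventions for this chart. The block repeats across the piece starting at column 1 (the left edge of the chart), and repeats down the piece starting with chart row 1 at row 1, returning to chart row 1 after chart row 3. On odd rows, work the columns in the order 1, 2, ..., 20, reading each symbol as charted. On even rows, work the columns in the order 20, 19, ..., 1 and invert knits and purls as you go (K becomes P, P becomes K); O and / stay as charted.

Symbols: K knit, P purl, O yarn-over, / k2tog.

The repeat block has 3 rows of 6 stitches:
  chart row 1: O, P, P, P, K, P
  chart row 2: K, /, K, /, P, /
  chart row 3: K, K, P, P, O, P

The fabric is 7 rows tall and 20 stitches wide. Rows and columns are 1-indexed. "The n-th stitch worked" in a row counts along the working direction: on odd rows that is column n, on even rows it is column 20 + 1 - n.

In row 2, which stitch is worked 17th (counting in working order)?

== STITCH ==
/

Derivation:
Row 2 uses chart row ((2-1) mod 3)+1 = 2. Row 2 is even, so WS.
Chart row 2 tiled across columns 1-20: K / K / P / K / K / P / K / K / P / K /
WS row: flip the tiled sequence (start at column 20) and apply K<->P; O and / stay.
Row 2 as worked: / P / K / P / P / K / P / P / K / P / P
The 17th stitch worked is /.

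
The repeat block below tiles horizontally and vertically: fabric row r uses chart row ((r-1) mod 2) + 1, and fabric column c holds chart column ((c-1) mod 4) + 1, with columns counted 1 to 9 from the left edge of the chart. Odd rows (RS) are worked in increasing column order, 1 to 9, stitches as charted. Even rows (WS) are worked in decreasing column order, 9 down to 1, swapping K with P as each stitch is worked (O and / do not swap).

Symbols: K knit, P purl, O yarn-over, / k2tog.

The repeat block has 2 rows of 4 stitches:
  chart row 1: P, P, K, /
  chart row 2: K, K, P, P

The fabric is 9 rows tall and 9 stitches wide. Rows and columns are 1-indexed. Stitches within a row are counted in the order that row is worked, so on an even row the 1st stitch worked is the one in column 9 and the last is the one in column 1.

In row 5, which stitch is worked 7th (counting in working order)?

Stitch:
K

Derivation:
Row 5 uses chart row ((5-1) mod 2)+1 = 1. Row 5 is odd, so RS.
Chart row 1 tiled across columns 1-9: P P K / P P K / P
RS: work column 1 to column 9, symbols as charted — the tiled row is the row as worked.
The 7th stitch worked is K.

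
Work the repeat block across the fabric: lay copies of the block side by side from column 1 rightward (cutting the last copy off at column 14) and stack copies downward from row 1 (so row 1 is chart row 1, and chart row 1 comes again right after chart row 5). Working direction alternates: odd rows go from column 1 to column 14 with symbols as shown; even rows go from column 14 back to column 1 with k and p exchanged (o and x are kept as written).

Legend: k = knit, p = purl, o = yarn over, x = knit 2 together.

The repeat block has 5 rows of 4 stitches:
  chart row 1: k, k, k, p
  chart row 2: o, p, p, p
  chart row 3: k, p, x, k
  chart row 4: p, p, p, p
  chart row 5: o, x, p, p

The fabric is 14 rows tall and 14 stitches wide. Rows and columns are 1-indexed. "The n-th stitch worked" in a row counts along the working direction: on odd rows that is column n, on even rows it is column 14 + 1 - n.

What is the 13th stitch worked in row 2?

Row 2: (2-1) mod 5 = 1, so use chart row 2. Even row -> WS.
Chart row 2 tiled across columns 1-14: o p p p o p p p o p p p o p
Wrong side: read the tiled row from column 14 down to 1 and exchange k with p (leave o, x).
Row 2 as worked: k o k k k o k k k o k k k o
Stitch 13 in working order -> k

Result:
k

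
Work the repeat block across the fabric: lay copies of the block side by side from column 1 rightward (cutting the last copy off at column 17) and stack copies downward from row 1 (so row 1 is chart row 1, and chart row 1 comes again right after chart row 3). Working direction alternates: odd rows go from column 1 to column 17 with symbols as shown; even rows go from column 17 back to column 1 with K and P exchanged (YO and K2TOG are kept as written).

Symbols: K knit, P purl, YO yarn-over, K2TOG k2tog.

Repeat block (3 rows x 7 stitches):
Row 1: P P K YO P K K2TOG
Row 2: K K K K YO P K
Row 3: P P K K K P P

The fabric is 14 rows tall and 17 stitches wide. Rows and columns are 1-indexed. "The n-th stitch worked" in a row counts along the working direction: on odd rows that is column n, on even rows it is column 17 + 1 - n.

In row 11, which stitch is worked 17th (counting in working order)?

Stitch:
K

Derivation:
For row 11: chart row = ((11-1) mod 3) + 1 = 2; this is a RS (odd) row.
Chart row 2 tiled across columns 1-17: K K K K YO P K K K K K YO P K K K K
RS row: no reversal, no swap; stitch n worked = column n.
Counting 17 along the worked row gives K.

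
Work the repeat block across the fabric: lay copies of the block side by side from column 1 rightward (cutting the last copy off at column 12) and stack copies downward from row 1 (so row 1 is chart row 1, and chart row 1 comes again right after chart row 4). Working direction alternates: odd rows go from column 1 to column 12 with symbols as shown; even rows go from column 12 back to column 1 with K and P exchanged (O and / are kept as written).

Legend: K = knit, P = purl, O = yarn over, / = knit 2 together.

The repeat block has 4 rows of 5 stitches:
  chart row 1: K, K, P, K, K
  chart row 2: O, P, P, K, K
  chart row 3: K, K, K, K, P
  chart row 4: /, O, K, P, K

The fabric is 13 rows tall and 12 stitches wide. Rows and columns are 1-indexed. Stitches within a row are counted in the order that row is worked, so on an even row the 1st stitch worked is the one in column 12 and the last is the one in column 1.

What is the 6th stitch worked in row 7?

Stitch:
K

Derivation:
Row 7: (7-1) mod 4 = 2, so use chart row 3. Odd row -> RS.
Chart row 3 tiled across columns 1-12: K K K K P K K K K P K K
RS row: no reversal, no swap; stitch n worked = column n.
Stitch 6 in working order -> K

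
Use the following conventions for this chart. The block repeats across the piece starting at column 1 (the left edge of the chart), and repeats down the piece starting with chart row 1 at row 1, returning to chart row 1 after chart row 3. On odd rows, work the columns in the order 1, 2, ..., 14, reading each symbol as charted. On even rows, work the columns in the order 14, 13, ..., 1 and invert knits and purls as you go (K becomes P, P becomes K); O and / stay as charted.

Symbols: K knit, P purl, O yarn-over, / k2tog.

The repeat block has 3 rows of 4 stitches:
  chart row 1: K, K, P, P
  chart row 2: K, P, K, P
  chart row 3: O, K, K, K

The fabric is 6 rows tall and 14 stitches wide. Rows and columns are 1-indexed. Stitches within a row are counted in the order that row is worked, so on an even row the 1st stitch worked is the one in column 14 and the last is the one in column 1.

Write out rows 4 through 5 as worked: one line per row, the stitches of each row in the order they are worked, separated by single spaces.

== ROWS AS WORKED ==
P P K K P P K K P P K K P P
K P K P K P K P K P K P K P

Derivation:
Row 4: chart row 1, WS - tiled (columns 1-14): K K P P K K P P K K P P K K; work from column 14 back to 1 with K<->P swapped.
Row 5: chart row 2, RS - tile across columns 1-14 and work as-is.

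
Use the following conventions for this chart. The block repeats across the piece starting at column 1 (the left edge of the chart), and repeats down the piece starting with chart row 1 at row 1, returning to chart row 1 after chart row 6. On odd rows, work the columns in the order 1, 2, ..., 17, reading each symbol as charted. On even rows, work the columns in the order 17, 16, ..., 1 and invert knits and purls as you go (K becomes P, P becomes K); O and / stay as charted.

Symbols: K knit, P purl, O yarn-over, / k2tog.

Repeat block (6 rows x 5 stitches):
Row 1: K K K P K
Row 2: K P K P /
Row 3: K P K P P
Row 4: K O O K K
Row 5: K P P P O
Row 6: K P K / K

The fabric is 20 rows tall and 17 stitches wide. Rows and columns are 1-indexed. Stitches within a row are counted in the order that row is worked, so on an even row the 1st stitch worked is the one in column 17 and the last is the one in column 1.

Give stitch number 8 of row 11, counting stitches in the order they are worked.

Row 11: (11-1) mod 6 = 4, so use chart row 5. Odd row -> RS.
Chart row 5 tiled across columns 1-17: K P P P O K P P P O K P P P O K P
Right side: take the tiled row as-is (worked left to right from column 1).
Stitch 8 in working order -> P

Stitch:
P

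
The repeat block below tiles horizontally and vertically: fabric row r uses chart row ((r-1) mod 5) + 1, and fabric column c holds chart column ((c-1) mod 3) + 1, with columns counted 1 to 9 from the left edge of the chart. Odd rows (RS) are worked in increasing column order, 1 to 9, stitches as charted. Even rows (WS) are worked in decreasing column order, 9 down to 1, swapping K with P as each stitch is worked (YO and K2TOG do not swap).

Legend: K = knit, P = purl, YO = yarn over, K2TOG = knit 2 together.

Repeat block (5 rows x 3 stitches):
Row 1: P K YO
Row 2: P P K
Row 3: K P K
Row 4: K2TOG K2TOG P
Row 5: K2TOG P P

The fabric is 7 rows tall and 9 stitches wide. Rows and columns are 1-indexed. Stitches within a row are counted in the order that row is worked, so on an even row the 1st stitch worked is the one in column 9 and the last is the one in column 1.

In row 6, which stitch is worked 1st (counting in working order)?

Stitch:
YO

Derivation:
Row 6 uses chart row ((6-1) mod 5)+1 = 1. Row 6 is even, so WS.
Chart row 1 tiled across columns 1-9: P K YO P K YO P K YO
Wrong side: read the tiled row from column 9 down to 1 and exchange K with P (leave YO, K2TOG).
Row 6 as worked: YO P K YO P K YO P K
Counting 1 along the worked row gives YO.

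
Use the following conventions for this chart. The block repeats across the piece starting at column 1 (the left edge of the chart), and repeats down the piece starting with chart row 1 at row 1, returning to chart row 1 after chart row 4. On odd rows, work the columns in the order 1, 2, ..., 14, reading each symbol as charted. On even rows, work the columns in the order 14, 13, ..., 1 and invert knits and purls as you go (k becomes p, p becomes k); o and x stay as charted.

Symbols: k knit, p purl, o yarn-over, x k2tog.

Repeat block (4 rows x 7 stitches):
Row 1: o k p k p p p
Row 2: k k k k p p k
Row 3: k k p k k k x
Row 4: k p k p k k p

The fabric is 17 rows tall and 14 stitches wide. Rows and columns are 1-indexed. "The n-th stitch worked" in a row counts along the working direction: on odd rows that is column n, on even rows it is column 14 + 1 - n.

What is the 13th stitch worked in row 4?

For row 4: chart row = ((4-1) mod 4) + 1 = 4; this is a WS (even) row.
Chart row 4 tiled across columns 1-14: k p k p k k p k p k p k k p
WS row: flip the tiled sequence (start at column 14) and apply k<->p; o and x stay.
Row 4 as worked: k p p k p k p k p p k p k p
Counting 13 along the worked row gives k.

== STITCH ==
k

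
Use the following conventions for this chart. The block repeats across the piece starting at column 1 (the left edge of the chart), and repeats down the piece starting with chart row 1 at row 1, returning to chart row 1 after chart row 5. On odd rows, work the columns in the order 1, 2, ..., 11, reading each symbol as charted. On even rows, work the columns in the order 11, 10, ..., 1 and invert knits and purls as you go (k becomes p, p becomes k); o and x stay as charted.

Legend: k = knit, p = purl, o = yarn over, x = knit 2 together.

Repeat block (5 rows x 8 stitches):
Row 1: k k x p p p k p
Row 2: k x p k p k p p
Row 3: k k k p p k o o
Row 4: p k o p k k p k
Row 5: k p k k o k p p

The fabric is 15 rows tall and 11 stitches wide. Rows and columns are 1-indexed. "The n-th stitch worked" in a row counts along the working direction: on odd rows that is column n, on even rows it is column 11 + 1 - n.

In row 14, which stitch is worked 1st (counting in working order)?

Row 14: (14-1) mod 5 = 3, so use chart row 4. Even row -> WS.
Chart row 4 tiled across columns 1-11: p k o p k k p k p k o
Wrong side: read the tiled row from column 11 down to 1 and exchange k with p (leave o, x).
Row 14 as worked: o p k p k p p k o p k
Counting 1 along the worked row gives o.

Result:
o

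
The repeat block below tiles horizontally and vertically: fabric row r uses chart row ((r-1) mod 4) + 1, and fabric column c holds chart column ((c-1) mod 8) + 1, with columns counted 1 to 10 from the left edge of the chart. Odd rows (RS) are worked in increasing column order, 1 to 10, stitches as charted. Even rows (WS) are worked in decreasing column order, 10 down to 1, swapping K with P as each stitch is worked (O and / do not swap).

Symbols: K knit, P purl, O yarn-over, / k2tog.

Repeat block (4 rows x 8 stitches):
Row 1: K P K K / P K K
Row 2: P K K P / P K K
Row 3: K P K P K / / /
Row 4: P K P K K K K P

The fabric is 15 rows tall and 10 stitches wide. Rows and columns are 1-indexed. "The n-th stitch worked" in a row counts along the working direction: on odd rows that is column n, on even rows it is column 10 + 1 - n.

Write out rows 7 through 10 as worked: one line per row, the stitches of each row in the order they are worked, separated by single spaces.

Rows as worked:
K P K P K / / / K P
P K K P P P P K P K
K P K K / P K K K P
P K P P K / K P P K

Derivation:
Row 7: chart row 3, RS - tile across columns 1-10 and work as-is.
Row 8: chart row 4, WS - tiled (columns 1-10): P K P K K K K P P K; work from column 10 back to 1 with K<->P swapped.
Row 9: chart row 1, RS - tile across columns 1-10 and work as-is.
Row 10: chart row 2, WS - tiled (columns 1-10): P K K P / P K K P K; work from column 10 back to 1 with K<->P swapped.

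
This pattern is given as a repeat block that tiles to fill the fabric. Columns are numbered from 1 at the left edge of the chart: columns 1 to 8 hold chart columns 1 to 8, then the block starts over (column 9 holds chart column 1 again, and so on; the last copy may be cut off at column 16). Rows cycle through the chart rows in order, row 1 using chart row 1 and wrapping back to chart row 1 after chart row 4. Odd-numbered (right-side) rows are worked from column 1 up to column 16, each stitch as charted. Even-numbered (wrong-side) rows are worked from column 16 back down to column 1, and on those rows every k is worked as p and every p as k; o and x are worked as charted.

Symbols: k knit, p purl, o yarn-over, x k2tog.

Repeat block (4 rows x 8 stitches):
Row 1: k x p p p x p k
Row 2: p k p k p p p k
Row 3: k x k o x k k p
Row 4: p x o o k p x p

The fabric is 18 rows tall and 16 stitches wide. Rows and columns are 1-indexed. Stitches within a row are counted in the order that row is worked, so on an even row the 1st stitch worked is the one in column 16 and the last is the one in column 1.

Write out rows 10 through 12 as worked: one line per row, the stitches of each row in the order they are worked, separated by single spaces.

Row 10: chart row 2, WS - tiled (columns 1-16): p k p k p p p k p k p k p p p k; work from column 16 back to 1 with k<->p swapped.
Row 11: chart row 3, RS - tile across columns 1-16 and work as-is.
Row 12: chart row 4, WS - tiled (columns 1-16): p x o o k p x p p x o o k p x p; work from column 16 back to 1 with k<->p swapped.

Result:
p k k k p k p k p k k k p k p k
k x k o x k k p k x k o x k k p
k x k p o o x k k x k p o o x k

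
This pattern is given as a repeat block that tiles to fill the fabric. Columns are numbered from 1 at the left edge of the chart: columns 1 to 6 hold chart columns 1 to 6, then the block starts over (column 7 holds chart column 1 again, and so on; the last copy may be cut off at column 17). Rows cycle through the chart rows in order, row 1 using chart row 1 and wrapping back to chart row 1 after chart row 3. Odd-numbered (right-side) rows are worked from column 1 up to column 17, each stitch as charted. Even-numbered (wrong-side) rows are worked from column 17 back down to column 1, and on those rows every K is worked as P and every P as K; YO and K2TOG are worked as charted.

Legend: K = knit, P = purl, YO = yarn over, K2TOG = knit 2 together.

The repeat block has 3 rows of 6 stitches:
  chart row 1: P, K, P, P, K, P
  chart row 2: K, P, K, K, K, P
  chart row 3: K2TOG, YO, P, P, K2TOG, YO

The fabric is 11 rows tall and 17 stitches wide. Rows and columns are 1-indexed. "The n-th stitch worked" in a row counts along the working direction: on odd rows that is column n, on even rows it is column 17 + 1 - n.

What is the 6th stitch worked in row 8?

== STITCH ==
K

Derivation:
Row 8 uses chart row ((8-1) mod 3)+1 = 2. Row 8 is even, so WS.
Chart row 2 tiled across columns 1-17: K P K K K P K P K K K P K P K K K
WS: work from column 17 back to column 1 (reverse the tiled row), swapping K<->P (YO and K2TOG unchanged).
Row 8 as worked: P P P K P K P P P K P K P P P K P
Counting 6 along the worked row gives K.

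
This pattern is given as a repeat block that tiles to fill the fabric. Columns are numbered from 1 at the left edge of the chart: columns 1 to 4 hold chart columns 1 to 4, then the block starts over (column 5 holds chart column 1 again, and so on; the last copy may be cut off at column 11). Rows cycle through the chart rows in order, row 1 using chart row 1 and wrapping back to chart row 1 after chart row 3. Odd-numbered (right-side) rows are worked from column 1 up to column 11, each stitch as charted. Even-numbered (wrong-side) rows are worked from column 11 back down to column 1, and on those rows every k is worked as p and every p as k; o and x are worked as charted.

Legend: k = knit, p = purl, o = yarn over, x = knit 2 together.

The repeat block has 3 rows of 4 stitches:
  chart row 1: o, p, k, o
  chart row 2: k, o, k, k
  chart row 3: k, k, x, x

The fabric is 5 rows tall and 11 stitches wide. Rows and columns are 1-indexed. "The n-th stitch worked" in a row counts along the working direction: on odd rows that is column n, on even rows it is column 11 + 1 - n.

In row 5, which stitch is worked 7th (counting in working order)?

Stitch:
k

Derivation:
Row 5 uses chart row ((5-1) mod 3)+1 = 2. Row 5 is odd, so RS.
Chart row 2 tiled across columns 1-11: k o k k k o k k k o k
Right side: take the tiled row as-is (worked left to right from column 1).
Counting 7 along the worked row gives k.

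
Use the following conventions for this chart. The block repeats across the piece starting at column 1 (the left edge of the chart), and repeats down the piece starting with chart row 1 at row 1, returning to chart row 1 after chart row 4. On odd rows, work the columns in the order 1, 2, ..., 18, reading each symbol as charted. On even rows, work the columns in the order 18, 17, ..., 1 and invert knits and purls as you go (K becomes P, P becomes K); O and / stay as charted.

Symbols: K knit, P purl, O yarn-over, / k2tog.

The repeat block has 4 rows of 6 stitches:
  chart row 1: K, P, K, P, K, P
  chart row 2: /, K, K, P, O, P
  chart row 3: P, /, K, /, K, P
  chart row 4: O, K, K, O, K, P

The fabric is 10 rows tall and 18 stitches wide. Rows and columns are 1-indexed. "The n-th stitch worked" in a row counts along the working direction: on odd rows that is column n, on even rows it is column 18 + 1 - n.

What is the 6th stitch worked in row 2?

Row 2 uses chart row ((2-1) mod 4)+1 = 2. Row 2 is even, so WS.
Chart row 2 tiled across columns 1-18: / K K P O P / K K P O P / K K P O P
Wrong side: read the tiled row from column 18 down to 1 and exchange K with P (leave O, /).
Row 2 as worked: K O K P P / K O K P P / K O K P P /
Counting 6 along the worked row gives /.

Stitch:
/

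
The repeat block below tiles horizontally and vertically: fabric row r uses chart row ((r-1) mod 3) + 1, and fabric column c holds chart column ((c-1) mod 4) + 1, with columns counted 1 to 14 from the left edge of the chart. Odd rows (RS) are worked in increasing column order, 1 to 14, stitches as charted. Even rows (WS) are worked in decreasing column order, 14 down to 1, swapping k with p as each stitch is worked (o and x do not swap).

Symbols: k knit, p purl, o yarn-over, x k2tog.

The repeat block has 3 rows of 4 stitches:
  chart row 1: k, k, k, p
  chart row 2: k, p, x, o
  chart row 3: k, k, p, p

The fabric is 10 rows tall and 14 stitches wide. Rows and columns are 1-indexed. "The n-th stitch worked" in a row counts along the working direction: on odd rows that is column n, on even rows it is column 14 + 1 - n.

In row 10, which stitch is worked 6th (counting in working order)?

For row 10: chart row = ((10-1) mod 3) + 1 = 1; this is a WS (even) row.
Chart row 1 tiled across columns 1-14: k k k p k k k p k k k p k k
WS: work from column 14 back to column 1 (reverse the tiled row), swapping k<->p (o and x unchanged).
Row 10 as worked: p p k p p p k p p p k p p p
The 6th stitch worked is p.

== STITCH ==
p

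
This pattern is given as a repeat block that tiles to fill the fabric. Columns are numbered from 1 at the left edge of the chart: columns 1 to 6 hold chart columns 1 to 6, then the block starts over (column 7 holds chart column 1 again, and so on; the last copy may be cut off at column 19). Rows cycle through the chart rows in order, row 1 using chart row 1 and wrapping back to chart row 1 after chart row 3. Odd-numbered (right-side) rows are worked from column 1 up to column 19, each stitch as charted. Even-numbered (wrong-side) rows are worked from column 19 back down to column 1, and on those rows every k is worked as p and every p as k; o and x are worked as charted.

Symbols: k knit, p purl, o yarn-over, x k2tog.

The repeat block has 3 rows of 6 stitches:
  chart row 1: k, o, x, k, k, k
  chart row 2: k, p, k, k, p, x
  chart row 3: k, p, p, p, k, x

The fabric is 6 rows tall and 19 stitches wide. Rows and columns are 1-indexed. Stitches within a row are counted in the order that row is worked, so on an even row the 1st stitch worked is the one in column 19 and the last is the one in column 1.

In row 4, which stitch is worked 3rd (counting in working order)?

Result:
p

Derivation:
Row 4: (4-1) mod 3 = 0, so use chart row 1. Even row -> WS.
Chart row 1 tiled across columns 1-19: k o x k k k k o x k k k k o x k k k k
WS row: flip the tiled sequence (start at column 19) and apply k<->p; o and x stay.
Row 4 as worked: p p p p x o p p p p x o p p p p x o p
Counting 3 along the worked row gives p.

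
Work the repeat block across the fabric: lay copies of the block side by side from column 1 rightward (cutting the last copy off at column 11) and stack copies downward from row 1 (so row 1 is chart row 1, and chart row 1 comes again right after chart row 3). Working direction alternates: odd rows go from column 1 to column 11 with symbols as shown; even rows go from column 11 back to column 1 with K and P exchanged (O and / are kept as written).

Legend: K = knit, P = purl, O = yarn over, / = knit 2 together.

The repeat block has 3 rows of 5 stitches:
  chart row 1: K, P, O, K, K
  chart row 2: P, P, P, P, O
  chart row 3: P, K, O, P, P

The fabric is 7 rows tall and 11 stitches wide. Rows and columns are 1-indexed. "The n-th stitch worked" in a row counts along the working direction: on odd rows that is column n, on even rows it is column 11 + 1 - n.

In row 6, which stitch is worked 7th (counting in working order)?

Row 6: (6-1) mod 3 = 2, so use chart row 3. Even row -> WS.
Chart row 3 tiled across columns 1-11: P K O P P P K O P P P
WS: work from column 11 back to column 1 (reverse the tiled row), swapping K<->P (O and / unchanged).
Row 6 as worked: K K K O P K K K O P K
Stitch 7 in working order -> K

Result:
K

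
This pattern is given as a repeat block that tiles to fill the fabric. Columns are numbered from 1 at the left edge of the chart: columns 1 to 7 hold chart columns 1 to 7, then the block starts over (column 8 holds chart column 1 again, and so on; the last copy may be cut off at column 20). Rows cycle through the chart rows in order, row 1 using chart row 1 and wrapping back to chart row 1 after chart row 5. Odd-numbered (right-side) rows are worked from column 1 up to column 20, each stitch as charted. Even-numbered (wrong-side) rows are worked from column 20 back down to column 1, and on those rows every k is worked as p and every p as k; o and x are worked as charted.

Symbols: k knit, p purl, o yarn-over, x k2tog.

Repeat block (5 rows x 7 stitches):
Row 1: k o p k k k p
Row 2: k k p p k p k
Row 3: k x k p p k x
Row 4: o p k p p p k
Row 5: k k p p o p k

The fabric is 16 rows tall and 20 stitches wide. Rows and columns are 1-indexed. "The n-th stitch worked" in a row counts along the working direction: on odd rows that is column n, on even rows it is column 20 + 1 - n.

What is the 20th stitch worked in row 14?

For row 14: chart row = ((14-1) mod 5) + 1 = 4; this is a WS (even) row.
Chart row 4 tiled across columns 1-20: o p k p p p k o p k p p p k o p k p p p
WS row: flip the tiled sequence (start at column 20) and apply k<->p; o and x stay.
Row 14 as worked: k k k p k o p k k k p k o p k k k p k o
Stitch 20 in working order -> o

== STITCH ==
o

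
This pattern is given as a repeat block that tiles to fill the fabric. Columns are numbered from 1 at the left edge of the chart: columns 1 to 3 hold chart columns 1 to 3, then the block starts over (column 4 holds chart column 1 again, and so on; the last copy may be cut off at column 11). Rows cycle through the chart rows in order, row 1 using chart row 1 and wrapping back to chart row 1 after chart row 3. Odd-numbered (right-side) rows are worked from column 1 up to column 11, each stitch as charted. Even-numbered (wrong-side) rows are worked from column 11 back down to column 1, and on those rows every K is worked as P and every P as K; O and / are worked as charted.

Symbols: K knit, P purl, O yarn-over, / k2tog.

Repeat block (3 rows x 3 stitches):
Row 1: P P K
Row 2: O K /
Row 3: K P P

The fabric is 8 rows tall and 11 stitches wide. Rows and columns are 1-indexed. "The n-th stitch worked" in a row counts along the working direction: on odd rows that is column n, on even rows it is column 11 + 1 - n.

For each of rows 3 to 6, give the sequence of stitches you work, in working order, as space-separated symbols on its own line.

Result:
K P P K P P K P P K P
K K P K K P K K P K K
O K / O K / O K / O K
K P K K P K K P K K P

Derivation:
Row 3: chart row 3, RS - tile across columns 1-11 and work as-is.
Row 4: chart row 1, WS - tiled (columns 1-11): P P K P P K P P K P P; work from column 11 back to 1 with K<->P swapped.
Row 5: chart row 2, RS - tile across columns 1-11 and work as-is.
Row 6: chart row 3, WS - tiled (columns 1-11): K P P K P P K P P K P; work from column 11 back to 1 with K<->P swapped.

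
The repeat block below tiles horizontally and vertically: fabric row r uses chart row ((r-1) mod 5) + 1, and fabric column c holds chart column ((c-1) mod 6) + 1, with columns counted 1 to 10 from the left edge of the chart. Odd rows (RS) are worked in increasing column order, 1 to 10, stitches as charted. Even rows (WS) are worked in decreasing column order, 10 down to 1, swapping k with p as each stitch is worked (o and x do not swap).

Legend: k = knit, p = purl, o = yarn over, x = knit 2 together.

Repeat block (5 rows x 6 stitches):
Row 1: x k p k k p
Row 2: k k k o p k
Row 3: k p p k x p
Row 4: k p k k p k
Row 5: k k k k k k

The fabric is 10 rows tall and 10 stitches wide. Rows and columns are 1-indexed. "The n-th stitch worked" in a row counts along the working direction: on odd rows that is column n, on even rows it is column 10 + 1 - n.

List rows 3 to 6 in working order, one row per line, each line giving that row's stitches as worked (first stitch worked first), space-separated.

Row 3: chart row 3, RS - tile across columns 1-10 and work as-is.
Row 4: chart row 4, WS - tiled (columns 1-10): k p k k p k k p k k; work from column 10 back to 1 with k<->p swapped.
Row 5: chart row 5, RS - tile across columns 1-10 and work as-is.
Row 6: chart row 1, WS - tiled (columns 1-10): x k p k k p x k p k; work from column 10 back to 1 with k<->p swapped.

Result:
k p p k x p k p p k
p p k p p k p p k p
k k k k k k k k k k
p k p x k p p k p x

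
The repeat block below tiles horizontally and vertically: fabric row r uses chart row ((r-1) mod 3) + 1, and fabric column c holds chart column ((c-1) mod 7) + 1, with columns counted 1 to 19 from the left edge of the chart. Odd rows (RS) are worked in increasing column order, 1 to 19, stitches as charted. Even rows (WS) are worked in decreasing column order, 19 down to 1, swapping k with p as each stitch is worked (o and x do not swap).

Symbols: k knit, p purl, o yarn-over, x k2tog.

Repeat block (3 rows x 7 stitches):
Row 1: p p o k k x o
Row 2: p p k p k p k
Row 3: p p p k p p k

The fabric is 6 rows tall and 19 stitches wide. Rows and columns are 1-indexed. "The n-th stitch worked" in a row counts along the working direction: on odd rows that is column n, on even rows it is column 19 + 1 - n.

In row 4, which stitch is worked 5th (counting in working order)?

Row 4: (4-1) mod 3 = 0, so use chart row 1. Even row -> WS.
Chart row 1 tiled across columns 1-19: p p o k k x o p p o k k x o p p o k k
Wrong side: read the tiled row from column 19 down to 1 and exchange k with p (leave o, x).
Row 4 as worked: p p o k k o x p p o k k o x p p o k k
Counting 5 along the worked row gives k.

Result:
k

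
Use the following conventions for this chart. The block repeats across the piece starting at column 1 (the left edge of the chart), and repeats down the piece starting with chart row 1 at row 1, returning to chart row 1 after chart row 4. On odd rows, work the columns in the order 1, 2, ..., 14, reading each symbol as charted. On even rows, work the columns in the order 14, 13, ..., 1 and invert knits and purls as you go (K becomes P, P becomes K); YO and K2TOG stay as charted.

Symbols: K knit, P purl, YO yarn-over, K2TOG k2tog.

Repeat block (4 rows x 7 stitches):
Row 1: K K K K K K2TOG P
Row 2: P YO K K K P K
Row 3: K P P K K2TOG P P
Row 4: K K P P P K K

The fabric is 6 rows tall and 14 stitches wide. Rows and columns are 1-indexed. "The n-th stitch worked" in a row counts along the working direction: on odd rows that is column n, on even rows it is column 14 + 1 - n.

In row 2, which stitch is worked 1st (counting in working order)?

== STITCH ==
P

Derivation:
For row 2: chart row = ((2-1) mod 4) + 1 = 2; this is a WS (even) row.
Chart row 2 tiled across columns 1-14: P YO K K K P K P YO K K K P K
WS row: flip the tiled sequence (start at column 14) and apply K<->P; YO and K2TOG stay.
Row 2 as worked: P K P P P YO K P K P P P YO K
The 1st stitch worked is P.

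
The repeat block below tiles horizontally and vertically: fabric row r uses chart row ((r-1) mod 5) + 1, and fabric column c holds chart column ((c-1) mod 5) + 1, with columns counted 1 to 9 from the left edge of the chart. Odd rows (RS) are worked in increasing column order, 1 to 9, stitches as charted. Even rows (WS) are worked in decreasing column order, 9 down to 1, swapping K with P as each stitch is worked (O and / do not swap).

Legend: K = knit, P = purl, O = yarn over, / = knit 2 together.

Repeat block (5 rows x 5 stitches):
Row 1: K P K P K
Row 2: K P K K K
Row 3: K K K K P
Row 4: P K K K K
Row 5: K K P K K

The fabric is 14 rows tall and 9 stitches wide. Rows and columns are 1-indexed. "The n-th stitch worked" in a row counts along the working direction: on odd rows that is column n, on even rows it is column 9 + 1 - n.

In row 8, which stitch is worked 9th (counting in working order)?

Stitch:
P

Derivation:
Row 8 uses chart row ((8-1) mod 5)+1 = 3. Row 8 is even, so WS.
Chart row 3 tiled across columns 1-9: K K K K P K K K K
WS: work from column 9 back to column 1 (reverse the tiled row), swapping K<->P (O and / unchanged).
Row 8 as worked: P P P P K P P P P
The 9th stitch worked is P.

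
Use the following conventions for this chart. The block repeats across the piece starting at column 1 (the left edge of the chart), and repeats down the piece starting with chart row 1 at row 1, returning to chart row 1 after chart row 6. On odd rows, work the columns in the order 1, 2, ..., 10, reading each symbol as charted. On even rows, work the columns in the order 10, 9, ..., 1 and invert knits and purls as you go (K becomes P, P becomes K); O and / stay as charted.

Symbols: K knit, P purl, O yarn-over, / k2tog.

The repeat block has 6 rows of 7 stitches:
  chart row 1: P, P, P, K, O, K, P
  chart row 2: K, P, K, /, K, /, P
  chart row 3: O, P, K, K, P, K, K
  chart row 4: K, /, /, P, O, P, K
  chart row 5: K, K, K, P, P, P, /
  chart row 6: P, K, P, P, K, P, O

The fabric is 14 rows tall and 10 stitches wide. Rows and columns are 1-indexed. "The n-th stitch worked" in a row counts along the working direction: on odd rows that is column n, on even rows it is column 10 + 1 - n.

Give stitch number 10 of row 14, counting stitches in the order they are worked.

Stitch:
P

Derivation:
For row 14: chart row = ((14-1) mod 6) + 1 = 2; this is a WS (even) row.
Chart row 2 tiled across columns 1-10: K P K / K / P K P K
Wrong side: read the tiled row from column 10 down to 1 and exchange K with P (leave O, /).
Row 14 as worked: P K P K / P / P K P
The 10th stitch worked is P.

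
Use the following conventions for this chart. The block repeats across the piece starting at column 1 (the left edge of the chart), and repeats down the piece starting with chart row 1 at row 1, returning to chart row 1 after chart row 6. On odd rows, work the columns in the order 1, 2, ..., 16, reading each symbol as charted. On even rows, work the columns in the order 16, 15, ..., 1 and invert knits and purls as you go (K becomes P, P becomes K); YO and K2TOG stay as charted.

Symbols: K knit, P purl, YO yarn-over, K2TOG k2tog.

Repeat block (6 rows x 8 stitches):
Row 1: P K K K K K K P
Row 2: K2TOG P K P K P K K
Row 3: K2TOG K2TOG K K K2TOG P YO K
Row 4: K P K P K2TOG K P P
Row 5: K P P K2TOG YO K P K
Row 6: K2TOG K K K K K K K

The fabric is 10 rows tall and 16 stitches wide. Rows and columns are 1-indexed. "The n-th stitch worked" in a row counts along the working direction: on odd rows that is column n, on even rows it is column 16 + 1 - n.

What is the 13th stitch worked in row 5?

Stitch:
YO

Derivation:
Row 5: (5-1) mod 6 = 4, so use chart row 5. Odd row -> RS.
Chart row 5 tiled across columns 1-16: K P P K2TOG YO K P K K P P K2TOG YO K P K
RS row: no reversal, no swap; stitch n worked = column n.
Stitch 13 in working order -> YO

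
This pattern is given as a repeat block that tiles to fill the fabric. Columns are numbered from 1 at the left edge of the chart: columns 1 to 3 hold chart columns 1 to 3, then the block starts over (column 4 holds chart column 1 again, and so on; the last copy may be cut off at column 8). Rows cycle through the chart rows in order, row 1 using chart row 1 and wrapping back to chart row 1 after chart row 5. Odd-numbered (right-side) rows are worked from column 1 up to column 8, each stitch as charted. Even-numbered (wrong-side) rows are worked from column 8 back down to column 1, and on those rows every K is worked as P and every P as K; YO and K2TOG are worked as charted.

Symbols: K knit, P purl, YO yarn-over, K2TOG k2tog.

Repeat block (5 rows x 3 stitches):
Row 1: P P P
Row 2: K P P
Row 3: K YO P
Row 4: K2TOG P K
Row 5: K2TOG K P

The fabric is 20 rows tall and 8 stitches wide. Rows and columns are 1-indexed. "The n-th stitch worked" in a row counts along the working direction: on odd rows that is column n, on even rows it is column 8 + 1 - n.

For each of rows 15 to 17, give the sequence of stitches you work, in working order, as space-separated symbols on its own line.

== ROWS AS WORKED ==
K2TOG K P K2TOG K P K2TOG K
K K K K K K K K
K P P K P P K P

Derivation:
Row 15: chart row 5, RS - tile across columns 1-8 and work as-is.
Row 16: chart row 1, WS - tiled (columns 1-8): P P P P P P P P; work from column 8 back to 1 with K<->P swapped.
Row 17: chart row 2, RS - tile across columns 1-8 and work as-is.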